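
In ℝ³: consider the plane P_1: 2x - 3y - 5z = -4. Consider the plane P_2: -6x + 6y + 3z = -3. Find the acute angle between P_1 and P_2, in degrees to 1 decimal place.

cos θ = |n₁·n₂| / (|n₁||n₂|) = |-45| / (√38 · √81).
θ = arccos(0.81111) ≈ 35.8°.

35.8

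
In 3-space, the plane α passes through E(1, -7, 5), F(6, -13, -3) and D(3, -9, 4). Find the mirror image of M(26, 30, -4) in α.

EF = (5, -6, -8), ED = (2, -2, -1); a normal to α is EF × ED = (-10, -11, 2).
Using E: α has equation -10x - 11y + 2z = 77.
λ = (n·M − d)/|n|² = (-598 − 77)/225 = -3.
Reflection = M − 2λn = (26, 30, -4) − (-6)·(-10, -11, 2) = (-34, -36, 8).

(-34, -36, 8)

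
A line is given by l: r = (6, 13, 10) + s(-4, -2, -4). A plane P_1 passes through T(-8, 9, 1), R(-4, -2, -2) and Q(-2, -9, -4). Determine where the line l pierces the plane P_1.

TR = (4, -11, -3), TQ = (6, -18, -5); a normal to P_1 is TR × TQ = (1, 2, -6).
Using T: P_1 has equation x + 2y - 6z = 4.
Substitute r = (6, 13, 10) + t(-4, -2, -4) into the plane: -28 + 16t = 4, so t = 2.
Intersection: (6, 13, 10) + 2·(-4, -2, -4) = (-2, 9, 2).

(-2, 9, 2)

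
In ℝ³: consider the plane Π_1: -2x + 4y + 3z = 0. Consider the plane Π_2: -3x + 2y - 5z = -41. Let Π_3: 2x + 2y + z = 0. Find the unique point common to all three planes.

Solving the 3×3 linear system -2x + 4y + 3z = 0, -3x + 2y - 5z = -41, 2x + 2y + z = 0 (e.g. by elimination or Cramer's rule, determinant = -82) gives (1, -4, 6).

(1, -4, 6)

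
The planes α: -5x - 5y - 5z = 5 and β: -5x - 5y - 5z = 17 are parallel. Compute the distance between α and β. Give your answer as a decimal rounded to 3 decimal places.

1.386

Same normal n = (-5, -5, -5) with |n| = √75; distance = |5 − 17| / |n| = 12/√75 ≈ 1.386.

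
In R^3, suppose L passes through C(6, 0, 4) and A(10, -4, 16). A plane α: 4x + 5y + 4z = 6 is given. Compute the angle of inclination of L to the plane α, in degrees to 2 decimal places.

26.06

A direction vector for L is A − C = (4, -4, 12).
sin θ = |n·v| / (|n||v|) = |44| / (√57 · √176) = 0.43930.
θ ≈ 26.06°.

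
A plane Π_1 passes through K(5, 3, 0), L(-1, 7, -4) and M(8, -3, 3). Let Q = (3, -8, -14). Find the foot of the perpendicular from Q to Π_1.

KL = (-6, 4, -4), KM = (3, -6, 3); a normal to Π_1 is KL × KM = (-12, 6, 24).
Using K: Π_1 has equation -12x + 6y + 24z = -42.
Foot = Q − λn with λ = (n·Q − d)/|n|² = (-420 − (-42))/756 = -1/2.
Foot = (3, -8, -14) − (-1/2)·(-12, 6, 24) = (-3, -5, -2).

(-3, -5, -2)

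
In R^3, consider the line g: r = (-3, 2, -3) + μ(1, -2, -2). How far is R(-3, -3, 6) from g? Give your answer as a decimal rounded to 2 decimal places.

9.94

Taking (-3, 2, -3) on g with direction v = (1, -2, -2): w = R − (-3, 2, -3) = (0, -5, 9), and w × v = (28, 9, 5).
Distance = |w × v| / |v| = √890 / √9 ≈ 9.94.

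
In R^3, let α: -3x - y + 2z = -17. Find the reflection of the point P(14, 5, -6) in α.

λ = (n·P − d)/|n|² = (-59 − (-17))/14 = -3.
Reflection = P − 2λn = (14, 5, -6) − (-6)·(-3, -1, 2) = (-4, -1, 6).

(-4, -1, 6)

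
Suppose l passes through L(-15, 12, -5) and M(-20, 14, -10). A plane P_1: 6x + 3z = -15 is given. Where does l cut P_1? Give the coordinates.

(-5, 8, 5)

A direction vector for l is M − L = (-5, 2, -5).
Substitute r = (-15, 12, -5) + t(-5, 2, -5) into the plane: -105 + (-45)t = -15, so t = -2.
Intersection: (-15, 12, -5) + (-2)·(-5, 2, -5) = (-5, 8, 5).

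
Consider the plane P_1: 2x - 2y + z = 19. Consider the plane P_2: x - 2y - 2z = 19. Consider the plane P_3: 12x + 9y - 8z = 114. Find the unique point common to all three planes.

Solving the 3×3 linear system 2x - 2y + z = 19, x - 2y - 2z = 19, 12x + 9y - 8z = 114 (e.g. by elimination or Cramer's rule, determinant = 133) gives (9, -2, -3).

(9, -2, -3)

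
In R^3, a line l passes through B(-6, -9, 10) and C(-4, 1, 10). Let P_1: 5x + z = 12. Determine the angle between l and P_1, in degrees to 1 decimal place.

11.1

A direction vector for l is C − B = (2, 10, 0).
sin θ = |n·v| / (|n||v|) = |10| / (√26 · √104) = 0.19231.
θ ≈ 11.1°.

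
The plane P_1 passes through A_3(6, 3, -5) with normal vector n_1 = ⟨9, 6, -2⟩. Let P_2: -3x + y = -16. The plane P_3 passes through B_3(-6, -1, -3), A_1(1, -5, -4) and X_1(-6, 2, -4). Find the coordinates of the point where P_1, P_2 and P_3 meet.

(6, 2, -8)

P_1: n_1·r = n_1·A_3 gives 9x + 6y - 2z = 82.
B_3A_1 = (7, -4, -1), B_3X_1 = (0, 3, -1); a normal to P_3 is B_3A_1 × B_3X_1 = (7, 7, 21).
Using B_3: P_3 has equation 7x + 7y + 21z = -112.
Solving the 3×3 linear system 9x + 6y - 2z = 82, -3x + y = -16, 7x + 7y + 21z = -112 (e.g. by elimination or Cramer's rule, determinant = 623) gives (6, 2, -8).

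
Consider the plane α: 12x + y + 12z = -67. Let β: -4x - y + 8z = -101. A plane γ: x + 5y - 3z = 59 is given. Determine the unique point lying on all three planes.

Solving the 3×3 linear system 12x + y + 12z = -67, -4x - y + 8z = -101, x + 5y - 3z = 59 (e.g. by elimination or Cramer's rule, determinant = -676) gives (4, 5, -10).

(4, 5, -10)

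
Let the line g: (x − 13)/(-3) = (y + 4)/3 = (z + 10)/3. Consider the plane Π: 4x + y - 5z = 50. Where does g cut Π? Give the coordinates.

(7, 2, -4)

g has direction (-3, 3, 3) through (13, -4, -10).
Substitute r = (13, -4, -10) + t(-3, 3, 3) into the plane: 98 + (-24)t = 50, so t = 2.
Intersection: (13, -4, -10) + 2·(-3, 3, 3) = (7, 2, -4).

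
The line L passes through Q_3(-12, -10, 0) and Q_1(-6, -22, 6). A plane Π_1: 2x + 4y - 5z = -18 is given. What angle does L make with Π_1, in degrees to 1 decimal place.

A direction vector for L is Q_1 − Q_3 = (6, -12, 6).
sin θ = |n·v| / (|n||v|) = |-66| / (√45 · √216) = 0.66944.
θ ≈ 42.0°.

42.0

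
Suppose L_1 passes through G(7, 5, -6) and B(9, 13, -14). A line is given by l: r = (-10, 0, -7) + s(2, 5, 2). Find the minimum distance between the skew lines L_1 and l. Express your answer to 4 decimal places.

A direction vector for L_1 is B − G = (2, 8, -8).
Common perpendicular direction n = (2, 8, -8) × (2, 5, 2) = (56, -20, -6).
With w = (-10, 0, -7) − (7, 5, -6) = (-17, -5, -1), w · n = -846.
Distance = |w · n| / |n| = |-846| / √3572 ≈ 14.1552.

14.1552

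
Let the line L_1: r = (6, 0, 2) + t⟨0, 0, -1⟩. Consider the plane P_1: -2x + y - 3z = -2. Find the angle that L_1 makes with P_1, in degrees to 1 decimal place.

53.3

sin θ = |n·v| / (|n||v|) = |3| / (√14 · √1) = 0.80178.
θ ≈ 53.3°.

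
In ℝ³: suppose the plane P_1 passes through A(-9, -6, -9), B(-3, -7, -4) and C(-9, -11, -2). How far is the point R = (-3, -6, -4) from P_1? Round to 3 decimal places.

AB = (6, -1, 5), AC = (0, -5, 7); a normal to P_1 is AB × AC = (18, -42, -30).
Using A: P_1 has equation 18x - 42y - 30z = 360.
n·R − d = (18)·(-3) + (-42)·(-6) + (-30)·(-4) − 360 = -42; |n| = √2988.
Distance = |-42| / √2988 = 42/√2988 ≈ 0.768.

0.768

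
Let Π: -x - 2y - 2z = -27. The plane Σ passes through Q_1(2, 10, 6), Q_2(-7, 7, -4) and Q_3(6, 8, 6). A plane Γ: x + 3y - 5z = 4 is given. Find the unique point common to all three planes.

(9, 5, 4)

Q_1Q_2 = (-9, -3, -10), Q_1Q_3 = (4, -2, 0); a normal to Σ is Q_1Q_2 × Q_1Q_3 = (-20, -40, 30).
Using Q_1: Σ has equation -20x - 40y + 30z = -260.
Solving the 3×3 linear system -x - 2y - 2z = -27, -20x - 40y + 30z = -260, x + 3y - 5z = 4 (e.g. by elimination or Cramer's rule, determinant = 70) gives (9, 5, 4).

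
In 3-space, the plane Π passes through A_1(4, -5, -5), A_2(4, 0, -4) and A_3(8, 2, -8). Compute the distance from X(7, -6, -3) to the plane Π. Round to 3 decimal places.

A_1A_2 = (0, 5, 1), A_1A_3 = (4, 7, -3); a normal to Π is A_1A_2 × A_1A_3 = (-22, 4, -20).
Using A_1: Π has equation -22x + 4y - 20z = -8.
n·X − d = (-22)·(7) + (4)·(-6) + (-20)·(-3) − (-8) = -110; |n| = √900.
Distance = |-110| / √900 = 110/√900 ≈ 3.667.

3.667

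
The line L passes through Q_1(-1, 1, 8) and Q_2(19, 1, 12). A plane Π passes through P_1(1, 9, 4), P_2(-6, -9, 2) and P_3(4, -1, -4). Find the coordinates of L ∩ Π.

(-6, 1, 7)

A direction vector for L is Q_2 − Q_1 = (20, 0, 4).
P_1P_2 = (-7, -18, -2), P_1P_3 = (3, -10, -8); a normal to Π is P_1P_2 × P_1P_3 = (124, -62, 124).
Using P_1: Π has equation 124x - 62y + 124z = 62.
Substitute r = (-1, 1, 8) + t(20, 0, 4) into the plane: 806 + 2976t = 62, so t = -1/4.
Intersection: (-1, 1, 8) + (-1/4)·(20, 0, 4) = (-6, 1, 7).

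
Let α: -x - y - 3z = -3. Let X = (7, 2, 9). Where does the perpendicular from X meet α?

Foot = X − λn with λ = (n·X − d)/|n|² = (-36 − (-3))/11 = -3.
Foot = (7, 2, 9) − (-3)·(-1, -1, -3) = (4, -1, 0).

(4, -1, 0)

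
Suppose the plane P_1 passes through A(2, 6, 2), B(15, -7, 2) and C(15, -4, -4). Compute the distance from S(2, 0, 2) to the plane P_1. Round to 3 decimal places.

AB = (13, -13, 0), AC = (13, -10, -6); a normal to P_1 is AB × AC = (78, 78, 39).
Using A: P_1 has equation 78x + 78y + 39z = 702.
n·S − d = (78)·(2) + (78)·(0) + (39)·(2) − 702 = -468; |n| = √13689.
Distance = |-468| / √13689 = 468/√13689 ≈ 4.000.

4.000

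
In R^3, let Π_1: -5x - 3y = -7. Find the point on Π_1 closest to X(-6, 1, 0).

(-1, 4, 0)

Foot = X − λn with λ = (n·X − d)/|n|² = (27 − (-7))/34 = 1.
Foot = (-6, 1, 0) − 1·(-5, -3, 0) = (-1, 4, 0).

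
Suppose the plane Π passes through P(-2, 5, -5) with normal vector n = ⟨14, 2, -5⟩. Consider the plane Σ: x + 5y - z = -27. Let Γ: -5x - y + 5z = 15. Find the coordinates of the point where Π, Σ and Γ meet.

(3, -5, 5)

Π: n·r = n·P gives 14x + 2y - 5z = 7.
Solving the 3×3 linear system 14x + 2y - 5z = 7, x + 5y - z = -27, -5x - y + 5z = 15 (e.g. by elimination or Cramer's rule, determinant = 216) gives (3, -5, 5).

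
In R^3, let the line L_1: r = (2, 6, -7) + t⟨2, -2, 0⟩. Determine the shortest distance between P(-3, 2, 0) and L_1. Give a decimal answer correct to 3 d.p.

Taking (2, 6, -7) on L_1 with direction v = (2, -2, 0): w = P − (2, 6, -7) = (-5, -4, 7), and w × v = (14, 14, 18).
Distance = |w × v| / |v| = √716 / √8 ≈ 9.460.

9.460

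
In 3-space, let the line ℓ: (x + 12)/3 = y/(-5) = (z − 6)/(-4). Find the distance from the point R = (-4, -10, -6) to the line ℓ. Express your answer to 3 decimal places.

3.212

ℓ has direction (3, -5, -4) through (-12, 0, 6).
Taking (-12, 0, 6) on ℓ with direction v = (3, -5, -4): w = R − (-12, 0, 6) = (8, -10, -12), and w × v = (-20, -4, -10).
Distance = |w × v| / |v| = √516 / √50 ≈ 3.212.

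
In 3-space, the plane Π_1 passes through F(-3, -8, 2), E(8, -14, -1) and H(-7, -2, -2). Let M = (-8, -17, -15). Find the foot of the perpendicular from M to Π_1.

(1, -5, -6)

FE = (11, -6, -3), FH = (-4, 6, -4); a normal to Π_1 is FE × FH = (42, 56, 42).
Using F: Π_1 has equation 42x + 56y + 42z = -490.
Foot = M − λn with λ = (n·M − d)/|n|² = (-1918 − (-490))/6664 = -3/14.
Foot = (-8, -17, -15) − (-3/14)·(42, 56, 42) = (1, -5, -6).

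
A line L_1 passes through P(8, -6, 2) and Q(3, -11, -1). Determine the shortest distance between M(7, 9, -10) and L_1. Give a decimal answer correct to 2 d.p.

A direction vector for L_1 is Q − P = (-5, -5, -3).
Taking (8, -6, 2) on L_1 with direction v = (-5, -5, -3): w = M − (8, -6, 2) = (-1, 15, -12), and w × v = (-105, 57, 80).
Distance = |w × v| / |v| = √20674 / √59 ≈ 18.72.

18.72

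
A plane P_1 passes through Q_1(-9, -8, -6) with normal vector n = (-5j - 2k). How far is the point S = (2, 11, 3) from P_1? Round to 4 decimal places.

P_1: n·r = n·Q_1 gives -5y - 2z = 52.
n·S − d = (0)·(2) + (-5)·(11) + (-2)·(3) − 52 = -113; |n| = √29.
Distance = |-113| / √29 = 113/√29 ≈ 20.9836.

20.9836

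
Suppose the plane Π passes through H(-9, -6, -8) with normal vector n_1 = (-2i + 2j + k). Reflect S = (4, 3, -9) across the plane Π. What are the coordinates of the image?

Π: n_1·r = n_1·H gives -2x + 2y + z = -2.
λ = (n·S − d)/|n|² = (-11 − (-2))/9 = -1.
Reflection = S − 2λn = (4, 3, -9) − (-2)·(-2, 2, 1) = (0, 7, -7).

(0, 7, -7)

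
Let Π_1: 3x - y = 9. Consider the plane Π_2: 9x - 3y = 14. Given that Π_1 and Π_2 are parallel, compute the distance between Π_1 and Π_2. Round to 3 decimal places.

Rescale Π_2 by 1/3: 3x - y = 14/3. Then distance = |9 − (14/3)| / √10 ≈ 1.370.

1.370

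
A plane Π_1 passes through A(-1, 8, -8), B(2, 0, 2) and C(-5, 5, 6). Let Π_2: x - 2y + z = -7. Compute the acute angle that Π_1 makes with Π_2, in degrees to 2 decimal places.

82.18

AB = (3, -8, 10), AC = (-4, -3, 14); a normal to Π_1 is AB × AC = (-82, -82, -41).
Using A: Π_1 has equation -82x - 82y - 41z = -246.
cos θ = |n₁·n₂| / (|n₁||n₂|) = |41| / (√15129 · √6).
θ = arccos(0.13608) ≈ 82.18°.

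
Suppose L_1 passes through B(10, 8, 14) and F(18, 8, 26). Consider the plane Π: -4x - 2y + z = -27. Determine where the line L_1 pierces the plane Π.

A direction vector for L_1 is F − B = (8, 0, 12).
Substitute r = (10, 8, 14) + t(8, 0, 12) into the plane: -42 + (-20)t = -27, so t = -3/4.
Intersection: (10, 8, 14) + (-3/4)·(8, 0, 12) = (4, 8, 5).

(4, 8, 5)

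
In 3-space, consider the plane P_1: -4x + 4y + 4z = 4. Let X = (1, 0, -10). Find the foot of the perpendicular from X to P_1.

Foot = X − λn with λ = (n·X − d)/|n|² = (-44 − 4)/48 = -1.
Foot = (1, 0, -10) − (-1)·(-4, 4, 4) = (-3, 4, -6).

(-3, 4, -6)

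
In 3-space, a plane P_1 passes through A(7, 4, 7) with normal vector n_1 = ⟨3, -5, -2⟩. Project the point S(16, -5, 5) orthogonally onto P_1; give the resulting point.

(10, 5, 9)

P_1: n_1·r = n_1·A gives 3x - 5y - 2z = -13.
Foot = S − λn with λ = (n·S − d)/|n|² = (63 − (-13))/38 = 2.
Foot = (16, -5, 5) − 2·(3, -5, -2) = (10, 5, 9).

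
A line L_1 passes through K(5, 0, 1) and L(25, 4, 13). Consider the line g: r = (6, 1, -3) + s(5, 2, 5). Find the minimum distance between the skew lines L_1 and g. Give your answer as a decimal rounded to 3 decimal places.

A direction vector for L_1 is L − K = (20, 4, 12).
Common perpendicular direction n = (20, 4, 12) × (5, 2, 5) = (-4, -40, 20).
With w = (6, 1, -3) − (5, 0, 1) = (1, 1, -4), w · n = -124.
Distance = |w · n| / |n| = |-124| / √2016 ≈ 2.762.

2.762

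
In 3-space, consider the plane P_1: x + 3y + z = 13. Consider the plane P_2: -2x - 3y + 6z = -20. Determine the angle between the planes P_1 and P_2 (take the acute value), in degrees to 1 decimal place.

cos θ = |n₁·n₂| / (|n₁||n₂|) = |-5| / (√11 · √49).
θ = arccos(0.21537) ≈ 77.6°.

77.6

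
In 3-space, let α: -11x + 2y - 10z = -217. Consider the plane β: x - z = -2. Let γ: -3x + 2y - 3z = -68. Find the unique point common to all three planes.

Solving the 3×3 linear system -11x + 2y - 10z = -217, x - z = -2, -3x + 2y - 3z = -68 (e.g. by elimination or Cramer's rule, determinant = -30) gives (9, -4, 11).

(9, -4, 11)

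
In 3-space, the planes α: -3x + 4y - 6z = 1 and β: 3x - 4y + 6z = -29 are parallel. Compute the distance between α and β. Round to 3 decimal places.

3.585

Rescale β by 1/(-1): -3x + 4y - 6z = 29. Then distance = |1 − 29| / √61 ≈ 3.585.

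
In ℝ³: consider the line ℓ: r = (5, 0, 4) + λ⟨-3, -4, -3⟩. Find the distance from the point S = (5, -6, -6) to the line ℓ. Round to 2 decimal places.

Taking (5, 0, 4) on ℓ with direction v = (-3, -4, -3): w = S − (5, 0, 4) = (0, -6, -10), and w × v = (-22, 30, -18).
Distance = |w × v| / |v| = √1708 / √34 ≈ 7.09.

7.09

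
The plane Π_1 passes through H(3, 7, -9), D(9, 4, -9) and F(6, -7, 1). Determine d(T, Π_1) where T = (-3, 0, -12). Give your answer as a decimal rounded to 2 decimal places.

HD = (6, -3, 0), HF = (3, -14, 10); a normal to Π_1 is HD × HF = (-30, -60, -75).
Using H: Π_1 has equation -30x - 60y - 75z = 165.
n·T − d = (-30)·(-3) + (-60)·(0) + (-75)·(-12) − 165 = 825; |n| = √10125.
Distance = |825| / √10125 = 825/√10125 ≈ 8.20.

8.20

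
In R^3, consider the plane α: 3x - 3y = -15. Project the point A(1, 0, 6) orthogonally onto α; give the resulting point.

Foot = A − λn with λ = (n·A − d)/|n|² = (3 − (-15))/18 = 1.
Foot = (1, 0, 6) − 1·(3, -3, 0) = (-2, 3, 6).

(-2, 3, 6)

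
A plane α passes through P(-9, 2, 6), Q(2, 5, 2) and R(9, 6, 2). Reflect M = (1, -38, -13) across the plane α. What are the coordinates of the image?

(-11, 46, 17)

PQ = (11, 3, -4), PR = (18, 4, -4); a normal to α is PQ × PR = (4, -28, -10).
Using P: α has equation 4x - 28y - 10z = -152.
λ = (n·M − d)/|n|² = (1198 − (-152))/900 = 3/2.
Reflection = M − 2λn = (1, -38, -13) − 3·(4, -28, -10) = (-11, 46, 17).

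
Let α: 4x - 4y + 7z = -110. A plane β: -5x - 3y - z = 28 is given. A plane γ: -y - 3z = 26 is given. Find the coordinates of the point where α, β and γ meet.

Solving the 3×3 linear system 4x - 4y + 7z = -110, -5x - 3y - z = 28, -y - 3z = 26 (e.g. by elimination or Cramer's rule, determinant = 127) gives (-6, 4, -10).

(-6, 4, -10)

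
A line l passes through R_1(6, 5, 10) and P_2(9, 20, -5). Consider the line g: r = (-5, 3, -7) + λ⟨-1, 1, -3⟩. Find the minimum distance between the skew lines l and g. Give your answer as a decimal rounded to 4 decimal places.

0.5657

A direction vector for l is P_2 − R_1 = (3, 15, -15).
Common perpendicular direction n = (3, 15, -15) × (-1, 1, -3) = (-30, 24, 18).
With w = (-5, 3, -7) − (6, 5, 10) = (-11, -2, -17), w · n = -24.
Distance = |w · n| / |n| = |-24| / √1800 ≈ 0.5657.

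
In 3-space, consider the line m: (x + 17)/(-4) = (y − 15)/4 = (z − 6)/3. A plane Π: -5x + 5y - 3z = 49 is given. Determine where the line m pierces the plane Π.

m has direction (-4, 4, 3) through (-17, 15, 6).
Substitute r = (-17, 15, 6) + t(-4, 4, 3) into the plane: 142 + 31t = 49, so t = -3.
Intersection: (-17, 15, 6) + (-3)·(-4, 4, 3) = (-5, 3, -3).

(-5, 3, -3)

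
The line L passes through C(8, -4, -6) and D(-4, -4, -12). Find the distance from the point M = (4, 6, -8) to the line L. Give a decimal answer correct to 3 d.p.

A direction vector for L is D − C = (-12, 0, -6).
Taking (8, -4, -6) on L with direction v = (-12, 0, -6): w = M − (8, -4, -6) = (-4, 10, -2), and w × v = (-60, 0, 120).
Distance = |w × v| / |v| = √18000 / √180 ≈ 10.000.

10.000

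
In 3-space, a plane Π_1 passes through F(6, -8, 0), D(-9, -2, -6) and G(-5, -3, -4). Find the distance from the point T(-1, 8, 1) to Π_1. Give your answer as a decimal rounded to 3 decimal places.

3.638

FD = (-15, 6, -6), FG = (-11, 5, -4); a normal to Π_1 is FD × FG = (6, 6, -9).
Using F: Π_1 has equation 6x + 6y - 9z = -12.
n·T − d = (6)·(-1) + (6)·(8) + (-9)·(1) − (-12) = 45; |n| = √153.
Distance = |45| / √153 = 45/√153 ≈ 3.638.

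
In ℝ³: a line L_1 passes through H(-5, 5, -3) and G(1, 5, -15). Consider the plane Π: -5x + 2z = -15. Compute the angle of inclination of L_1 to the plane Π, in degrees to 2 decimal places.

A direction vector for L_1 is G − H = (6, 0, -12).
sin θ = |n·v| / (|n||v|) = |-54| / (√29 · √180) = 0.74741.
θ ≈ 48.37°.

48.37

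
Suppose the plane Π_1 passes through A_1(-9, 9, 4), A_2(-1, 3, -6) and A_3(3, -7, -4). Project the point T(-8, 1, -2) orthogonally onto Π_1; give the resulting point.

A_1A_2 = (8, -6, -10), A_1A_3 = (12, -16, -8); a normal to Π_1 is A_1A_2 × A_1A_3 = (-112, -56, -56).
Using A_1: Π_1 has equation -112x - 56y - 56z = 280.
Foot = T − λn with λ = (n·T − d)/|n|² = (952 − 280)/18816 = 1/28.
Foot = (-8, 1, -2) − (1/28)·(-112, -56, -56) = (-4, 3, 0).

(-4, 3, 0)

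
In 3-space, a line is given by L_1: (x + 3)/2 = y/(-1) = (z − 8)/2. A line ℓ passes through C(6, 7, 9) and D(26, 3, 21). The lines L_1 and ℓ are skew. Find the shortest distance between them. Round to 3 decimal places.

4.315

L_1 has direction (2, -1, 2) through (-3, 0, 8).
A direction vector for ℓ is D − C = (20, -4, 12).
Common perpendicular direction n = (2, -1, 2) × (20, -4, 12) = (-4, 16, 12).
With w = (6, 7, 9) − (-3, 0, 8) = (9, 7, 1), w · n = 88.
Distance = |w · n| / |n| = |88| / √416 ≈ 4.315.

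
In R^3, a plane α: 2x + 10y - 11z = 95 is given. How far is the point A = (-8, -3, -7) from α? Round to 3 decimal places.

4.267

n·A − d = (2)·(-8) + (10)·(-3) + (-11)·(-7) − 95 = -64; |n| = √225.
Distance = |-64| / √225 = 64/√225 ≈ 4.267.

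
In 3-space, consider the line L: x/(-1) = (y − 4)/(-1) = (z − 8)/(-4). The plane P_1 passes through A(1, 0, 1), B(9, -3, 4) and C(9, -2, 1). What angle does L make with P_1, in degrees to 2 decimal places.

L has direction (-1, -1, -4) through (0, 4, 8).
AB = (8, -3, 3), AC = (8, -2, 0); a normal to P_1 is AB × AC = (6, 24, 8).
Using A: P_1 has equation 6x + 24y + 8z = 14.
sin θ = |n·v| / (|n||v|) = |-62| / (√676 · √18) = 0.56206.
θ ≈ 34.20°.

34.20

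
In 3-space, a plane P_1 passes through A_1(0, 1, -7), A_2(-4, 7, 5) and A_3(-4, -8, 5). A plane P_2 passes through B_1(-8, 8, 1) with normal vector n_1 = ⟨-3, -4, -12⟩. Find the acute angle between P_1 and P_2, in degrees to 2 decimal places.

A_1A_2 = (-4, 6, 12), A_1A_3 = (-4, -9, 12); a normal to P_1 is A_1A_2 × A_1A_3 = (180, 0, 60).
Using A_1: P_1 has equation 180x + 60z = -420.
P_2: n_1·r = n_1·B_1 gives -3x - 4y - 12z = -20.
cos θ = |n₁·n₂| / (|n₁||n₂|) = |-1260| / (√36000 · √169).
θ = arccos(0.51083) ≈ 59.28°.

59.28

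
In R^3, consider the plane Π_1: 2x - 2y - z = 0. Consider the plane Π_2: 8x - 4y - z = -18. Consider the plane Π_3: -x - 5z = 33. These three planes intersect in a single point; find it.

Solving the 3×3 linear system 2x - 2y - z = 0, 8x - 4y - z = -18, -x - 5z = 33 (e.g. by elimination or Cramer's rule, determinant = -38) gives (-3, 0, -6).

(-3, 0, -6)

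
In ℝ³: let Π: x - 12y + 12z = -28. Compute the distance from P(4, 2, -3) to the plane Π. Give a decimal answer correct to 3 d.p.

1.647

n·P − d = (1)·(4) + (-12)·(2) + (12)·(-3) − (-28) = -28; |n| = √289.
Distance = |-28| / √289 = 28/√289 ≈ 1.647.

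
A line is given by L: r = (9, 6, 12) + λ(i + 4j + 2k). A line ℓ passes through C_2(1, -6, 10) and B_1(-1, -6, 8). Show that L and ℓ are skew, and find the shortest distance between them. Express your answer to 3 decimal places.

A direction vector for ℓ is B_1 − C_2 = (-2, 0, -2).
Common perpendicular direction n = (1, 4, 2) × (-2, 0, -2) = (-8, -2, 8).
With w = (1, -6, 10) − (9, 6, 12) = (-8, -12, -2), w · n = 72.
Since n ≠ 0 the lines are not parallel, and w · n = 72 ≠ 0 so they do not intersect; hence they are skew.
Distance = |w · n| / |n| = |72| / √132 ≈ 6.267.

6.267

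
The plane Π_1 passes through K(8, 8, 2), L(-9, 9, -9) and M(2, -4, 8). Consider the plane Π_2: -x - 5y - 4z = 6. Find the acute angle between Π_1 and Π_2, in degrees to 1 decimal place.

KL = (-17, 1, -11), KM = (-6, -12, 6); a normal to Π_1 is KL × KM = (-126, 168, 210).
Using K: Π_1 has equation -126x + 168y + 210z = 756.
cos θ = |n₁·n₂| / (|n₁||n₂|) = |-1554| / (√88200 · √42).
θ = arccos(0.80741) ≈ 36.2°.

36.2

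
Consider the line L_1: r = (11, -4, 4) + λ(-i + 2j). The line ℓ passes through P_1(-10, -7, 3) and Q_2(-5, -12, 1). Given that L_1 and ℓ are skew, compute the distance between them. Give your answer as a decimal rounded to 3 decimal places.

14.162

A direction vector for ℓ is Q_2 − P_1 = (5, -5, -2).
Common perpendicular direction n = (-1, 2, 0) × (5, -5, -2) = (-4, -2, -5).
With w = (-10, -7, 3) − (11, -4, 4) = (-21, -3, -1), w · n = 95.
Distance = |w · n| / |n| = |95| / √45 ≈ 14.162.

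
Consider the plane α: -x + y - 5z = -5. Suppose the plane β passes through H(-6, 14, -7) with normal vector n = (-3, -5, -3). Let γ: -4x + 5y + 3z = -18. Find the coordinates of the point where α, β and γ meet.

β: n·r = n·H gives -3x - 5y - 3z = -31.
Solving the 3×3 linear system -x + y - 5z = -5, -3x - 5y - 3z = -31, -4x + 5y + 3z = -18 (e.g. by elimination or Cramer's rule, determinant = 196) gives (7, 2, 0).

(7, 2, 0)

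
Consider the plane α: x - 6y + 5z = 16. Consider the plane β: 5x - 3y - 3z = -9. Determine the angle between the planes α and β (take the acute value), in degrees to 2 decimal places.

81.09

cos θ = |n₁·n₂| / (|n₁||n₂|) = |8| / (√62 · √43).
θ = arccos(0.15494) ≈ 81.09°.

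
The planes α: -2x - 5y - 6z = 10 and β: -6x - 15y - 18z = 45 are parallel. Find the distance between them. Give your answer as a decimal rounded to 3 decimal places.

0.620

Rescale β by 1/3: -2x - 5y - 6z = 15. Then distance = |10 − 15| / √65 ≈ 0.620.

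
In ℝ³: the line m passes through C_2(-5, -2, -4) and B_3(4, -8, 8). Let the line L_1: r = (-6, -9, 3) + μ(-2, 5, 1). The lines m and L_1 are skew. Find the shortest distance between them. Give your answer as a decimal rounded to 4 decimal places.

6.5320

A direction vector for m is B_3 − C_2 = (9, -6, 12).
Common perpendicular direction n = (9, -6, 12) × (-2, 5, 1) = (-66, -33, 33).
With w = (-6, -9, 3) − (-5, -2, -4) = (-1, -7, 7), w · n = 528.
Distance = |w · n| / |n| = |528| / √6534 ≈ 6.5320.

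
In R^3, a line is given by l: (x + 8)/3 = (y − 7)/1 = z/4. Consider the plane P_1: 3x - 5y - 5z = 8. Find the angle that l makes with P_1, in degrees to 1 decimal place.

l has direction (3, 1, 4) through (-8, 7, 0).
sin θ = |n·v| / (|n||v|) = |-16| / (√59 · √26) = 0.40851.
θ ≈ 24.1°.

24.1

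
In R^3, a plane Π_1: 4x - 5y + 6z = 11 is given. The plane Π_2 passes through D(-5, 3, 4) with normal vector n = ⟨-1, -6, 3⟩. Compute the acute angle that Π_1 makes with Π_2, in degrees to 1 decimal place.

42.3

Π_2: n·r = n·D gives -x - 6y + 3z = -1.
cos θ = |n₁·n₂| / (|n₁||n₂|) = |44| / (√77 · √46).
θ = arccos(0.73931) ≈ 42.3°.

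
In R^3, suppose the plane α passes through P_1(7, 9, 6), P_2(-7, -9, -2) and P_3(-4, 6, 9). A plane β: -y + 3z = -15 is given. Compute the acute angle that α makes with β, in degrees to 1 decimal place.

P_1P_2 = (-14, -18, -8), P_1P_3 = (-11, -3, 3); a normal to α is P_1P_2 × P_1P_3 = (-78, 130, -156).
Using P_1: α has equation -78x + 130y - 156z = -312.
cos θ = |n₁·n₂| / (|n₁||n₂|) = |-598| / (√47320 · √10).
θ = arccos(0.86932) ≈ 29.6°.

29.6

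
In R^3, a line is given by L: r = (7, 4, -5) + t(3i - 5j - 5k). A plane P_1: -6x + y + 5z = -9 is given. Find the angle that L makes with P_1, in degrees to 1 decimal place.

sin θ = |n·v| / (|n||v|) = |-48| / (√62 · √59) = 0.79363.
θ ≈ 52.5°.

52.5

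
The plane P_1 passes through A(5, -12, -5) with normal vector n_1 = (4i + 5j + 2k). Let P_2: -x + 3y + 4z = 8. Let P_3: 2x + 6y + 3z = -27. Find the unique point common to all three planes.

(-12, 0, -1)

P_1: n_1·r = n_1·A gives 4x + 5y + 2z = -50.
Solving the 3×3 linear system 4x + 5y + 2z = -50, -x + 3y + 4z = 8, 2x + 6y + 3z = -27 (e.g. by elimination or Cramer's rule, determinant = -29) gives (-12, 0, -1).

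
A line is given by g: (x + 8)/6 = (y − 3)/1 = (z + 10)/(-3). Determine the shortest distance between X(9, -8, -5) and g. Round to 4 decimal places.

17.5908

g has direction (6, 1, -3) through (-8, 3, -10).
Taking (-8, 3, -10) on g with direction v = (6, 1, -3): w = X − (-8, 3, -10) = (17, -11, 5), and w × v = (28, 81, 83).
Distance = |w × v| / |v| = √14234 / √46 ≈ 17.5908.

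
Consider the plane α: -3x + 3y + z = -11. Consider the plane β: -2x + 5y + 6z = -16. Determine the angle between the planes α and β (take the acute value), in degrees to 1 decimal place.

39.8

cos θ = |n₁·n₂| / (|n₁||n₂|) = |27| / (√19 · √65).
θ = arccos(0.76830) ≈ 39.8°.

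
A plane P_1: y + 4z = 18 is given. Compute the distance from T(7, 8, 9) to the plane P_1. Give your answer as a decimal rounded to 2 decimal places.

n·T − d = (0)·(7) + (1)·(8) + (4)·(9) − 18 = 26; |n| = √17.
Distance = |26| / √17 = 26/√17 ≈ 6.31.

6.31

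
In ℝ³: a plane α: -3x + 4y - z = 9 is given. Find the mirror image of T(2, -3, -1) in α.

(-4, 5, -3)

λ = (n·T − d)/|n|² = (-17 − 9)/26 = -1.
Reflection = T − 2λn = (2, -3, -1) − (-2)·(-3, 4, -1) = (-4, 5, -3).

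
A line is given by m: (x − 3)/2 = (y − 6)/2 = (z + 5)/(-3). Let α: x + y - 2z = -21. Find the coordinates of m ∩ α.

m has direction (2, 2, -3) through (3, 6, -5).
Substitute r = (3, 6, -5) + t(2, 2, -3) into the plane: 19 + 10t = -21, so t = -4.
Intersection: (3, 6, -5) + (-4)·(2, 2, -3) = (-5, -2, 7).

(-5, -2, 7)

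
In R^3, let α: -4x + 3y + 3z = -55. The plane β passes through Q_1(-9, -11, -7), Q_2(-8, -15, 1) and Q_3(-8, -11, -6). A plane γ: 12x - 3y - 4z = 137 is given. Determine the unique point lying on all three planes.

(10, -3, -2)

Q_1Q_2 = (1, -4, 8), Q_1Q_3 = (1, 0, 1); a normal to β is Q_1Q_2 × Q_1Q_3 = (-4, 7, 4).
Using Q_1: β has equation -4x + 7y + 4z = -69.
Solving the 3×3 linear system -4x + 3y + 3z = -55, -4x + 7y + 4z = -69, 12x - 3y - 4z = 137 (e.g. by elimination or Cramer's rule, determinant = -56) gives (10, -3, -2).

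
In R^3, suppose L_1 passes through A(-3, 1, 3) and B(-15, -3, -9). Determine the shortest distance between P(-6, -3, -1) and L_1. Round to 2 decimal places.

2.85

A direction vector for L_1 is B − A = (-12, -4, -12).
Taking (-3, 1, 3) on L_1 with direction v = (-12, -4, -12): w = P − (-3, 1, 3) = (-3, -4, -4), and w × v = (32, 12, -36).
Distance = |w × v| / |v| = √2464 / √304 ≈ 2.85.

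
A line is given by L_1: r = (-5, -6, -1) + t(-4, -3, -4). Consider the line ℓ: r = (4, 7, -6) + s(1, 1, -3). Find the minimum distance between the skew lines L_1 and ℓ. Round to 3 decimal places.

Common perpendicular direction n = (-4, -3, -4) × (1, 1, -3) = (13, -16, -1).
With w = (4, 7, -6) − (-5, -6, -1) = (9, 13, -5), w · n = -86.
Distance = |w · n| / |n| = |-86| / √426 ≈ 4.167.

4.167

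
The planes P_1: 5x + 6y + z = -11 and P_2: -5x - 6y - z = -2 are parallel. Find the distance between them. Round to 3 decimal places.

1.651

Rescale P_2 by 1/(-1): 5x + 6y + z = 2. Then distance = |-11 − 2| / √62 ≈ 1.651.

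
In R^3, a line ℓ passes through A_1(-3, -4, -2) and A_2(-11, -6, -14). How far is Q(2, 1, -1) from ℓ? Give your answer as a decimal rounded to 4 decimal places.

5.7331

A direction vector for ℓ is A_2 − A_1 = (-8, -2, -12).
Taking (-3, -4, -2) on ℓ with direction v = (-8, -2, -12): w = Q − (-3, -4, -2) = (5, 5, 1), and w × v = (-58, 52, 30).
Distance = |w × v| / |v| = √6968 / √212 ≈ 5.7331.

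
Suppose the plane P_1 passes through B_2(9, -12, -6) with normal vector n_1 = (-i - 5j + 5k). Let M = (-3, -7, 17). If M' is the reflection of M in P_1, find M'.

P_1: n_1·r = n_1·B_2 gives -x - 5y + 5z = 21.
λ = (n·M − d)/|n|² = (123 − 21)/51 = 2.
Reflection = M − 2λn = (-3, -7, 17) − 4·(-1, -5, 5) = (1, 13, -3).

(1, 13, -3)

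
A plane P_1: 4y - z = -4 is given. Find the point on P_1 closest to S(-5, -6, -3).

(-5, -2, -4)

Foot = S − λn with λ = (n·S − d)/|n|² = (-21 − (-4))/17 = -1.
Foot = (-5, -6, -3) − (-1)·(0, 4, -1) = (-5, -2, -4).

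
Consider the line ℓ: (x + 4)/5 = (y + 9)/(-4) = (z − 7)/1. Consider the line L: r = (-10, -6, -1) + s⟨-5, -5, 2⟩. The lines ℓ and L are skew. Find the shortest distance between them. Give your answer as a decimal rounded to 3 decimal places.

7.006

ℓ has direction (5, -4, 1) through (-4, -9, 7).
Common perpendicular direction n = (5, -4, 1) × (-5, -5, 2) = (-3, -15, -45).
With w = (-10, -6, -1) − (-4, -9, 7) = (-6, 3, -8), w · n = 333.
Distance = |w · n| / |n| = |333| / √2259 ≈ 7.006.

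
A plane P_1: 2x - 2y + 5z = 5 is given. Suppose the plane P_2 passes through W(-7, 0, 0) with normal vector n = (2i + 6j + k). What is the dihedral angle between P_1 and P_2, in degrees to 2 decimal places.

P_2: n·r = n·W gives 2x + 6y + z = -14.
cos θ = |n₁·n₂| / (|n₁||n₂|) = |-3| / (√33 · √41).
θ = arccos(0.08156) ≈ 85.32°.

85.32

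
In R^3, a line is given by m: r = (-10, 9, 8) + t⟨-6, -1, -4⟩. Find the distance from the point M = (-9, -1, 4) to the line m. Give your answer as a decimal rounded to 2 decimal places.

Taking (-10, 9, 8) on m with direction v = (-6, -1, -4): w = M − (-10, 9, 8) = (1, -10, -4), and w × v = (36, 28, -61).
Distance = |w × v| / |v| = √5801 / √53 ≈ 10.46.

10.46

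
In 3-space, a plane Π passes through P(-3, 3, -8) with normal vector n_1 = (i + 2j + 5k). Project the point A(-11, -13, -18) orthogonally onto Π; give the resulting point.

Π: n_1·r = n_1·P gives x + 2y + 5z = -37.
Foot = A − λn with λ = (n·A − d)/|n|² = (-127 − (-37))/30 = -3.
Foot = (-11, -13, -18) − (-3)·(1, 2, 5) = (-8, -7, -3).

(-8, -7, -3)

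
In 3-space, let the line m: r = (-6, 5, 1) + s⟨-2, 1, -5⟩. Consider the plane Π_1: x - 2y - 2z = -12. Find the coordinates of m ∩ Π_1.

(-8, 6, -4)

Substitute r = (-6, 5, 1) + t(-2, 1, -5) into the plane: -18 + 6t = -12, so t = 1.
Intersection: (-6, 5, 1) + 1·(-2, 1, -5) = (-8, 6, -4).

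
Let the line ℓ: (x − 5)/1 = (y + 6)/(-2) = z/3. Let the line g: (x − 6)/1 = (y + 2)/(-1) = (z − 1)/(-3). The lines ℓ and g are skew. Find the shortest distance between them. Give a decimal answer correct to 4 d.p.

ℓ has direction (1, -2, 3) through (5, -6, 0).
g has direction (1, -1, -3) through (6, -2, 1).
Common perpendicular direction n = (1, -2, 3) × (1, -1, -3) = (9, 6, 1).
With w = (6, -2, 1) − (5, -6, 0) = (1, 4, 1), w · n = 34.
Distance = |w · n| / |n| = |34| / √118 ≈ 3.1300.

3.1300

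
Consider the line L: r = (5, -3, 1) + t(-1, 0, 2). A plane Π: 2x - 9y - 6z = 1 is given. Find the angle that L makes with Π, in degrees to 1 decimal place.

34.7

sin θ = |n·v| / (|n||v|) = |-14| / (√121 · √5) = 0.56918.
θ ≈ 34.7°.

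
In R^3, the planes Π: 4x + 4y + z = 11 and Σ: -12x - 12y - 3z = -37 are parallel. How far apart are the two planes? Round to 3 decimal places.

0.232

Rescale Σ by 1/(-3): 4x + 4y + z = 37/3. Then distance = |11 − (37/3)| / √33 ≈ 0.232.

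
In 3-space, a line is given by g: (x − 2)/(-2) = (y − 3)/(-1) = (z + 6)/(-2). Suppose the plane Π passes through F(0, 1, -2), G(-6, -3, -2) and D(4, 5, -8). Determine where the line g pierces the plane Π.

(6, 5, -2)

g has direction (-2, -1, -2) through (2, 3, -6).
FG = (-6, -4, 0), FD = (4, 4, -6); a normal to Π is FG × FD = (24, -36, -8).
Using F: Π has equation 24x - 36y - 8z = -20.
Substitute r = (2, 3, -6) + t(-2, -1, -2) into the plane: -12 + 4t = -20, so t = -2.
Intersection: (2, 3, -6) + (-2)·(-2, -1, -2) = (6, 5, -2).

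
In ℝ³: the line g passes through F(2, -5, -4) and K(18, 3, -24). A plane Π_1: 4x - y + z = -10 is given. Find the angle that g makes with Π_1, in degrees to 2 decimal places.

18.43

A direction vector for g is K − F = (16, 8, -20).
sin θ = |n·v| / (|n||v|) = |36| / (√18 · √720) = 0.31623.
θ ≈ 18.43°.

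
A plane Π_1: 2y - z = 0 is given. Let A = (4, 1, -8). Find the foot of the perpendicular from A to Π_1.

(4, -3, -6)

Foot = A − λn with λ = (n·A − d)/|n|² = (10 − 0)/5 = 2.
Foot = (4, 1, -8) − 2·(0, 2, -1) = (4, -3, -6).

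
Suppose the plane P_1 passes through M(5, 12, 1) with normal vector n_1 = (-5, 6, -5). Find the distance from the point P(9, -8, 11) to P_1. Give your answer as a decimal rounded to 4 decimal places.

20.4882

P_1: n_1·r = n_1·M gives -5x + 6y - 5z = 42.
n·P − d = (-5)·(9) + (6)·(-8) + (-5)·(11) − 42 = -190; |n| = √86.
Distance = |-190| / √86 = 190/√86 ≈ 20.4882.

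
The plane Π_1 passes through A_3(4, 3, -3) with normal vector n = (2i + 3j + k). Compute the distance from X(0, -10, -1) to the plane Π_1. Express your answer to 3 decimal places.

Π_1: n·r = n·A_3 gives 2x + 3y + z = 14.
n·X − d = (2)·(0) + (3)·(-10) + (1)·(-1) − 14 = -45; |n| = √14.
Distance = |-45| / √14 = 45/√14 ≈ 12.027.

12.027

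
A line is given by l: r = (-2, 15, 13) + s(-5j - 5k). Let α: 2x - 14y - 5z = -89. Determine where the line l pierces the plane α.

(-2, 5, 3)

Substitute r = (-2, 15, 13) + t(0, -5, -5) into the plane: -279 + 95t = -89, so t = 2.
Intersection: (-2, 15, 13) + 2·(0, -5, -5) = (-2, 5, 3).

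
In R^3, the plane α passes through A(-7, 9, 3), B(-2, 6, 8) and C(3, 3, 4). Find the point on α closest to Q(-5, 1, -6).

(-2, 6, -6)

AB = (5, -3, 5), AC = (10, -6, 1); a normal to α is AB × AC = (27, 45, 0).
Using A: α has equation 27x + 45y = 216.
Foot = Q − λn with λ = (n·Q − d)/|n|² = (-90 − 216)/2754 = -1/9.
Foot = (-5, 1, -6) − (-1/9)·(27, 45, 0) = (-2, 6, -6).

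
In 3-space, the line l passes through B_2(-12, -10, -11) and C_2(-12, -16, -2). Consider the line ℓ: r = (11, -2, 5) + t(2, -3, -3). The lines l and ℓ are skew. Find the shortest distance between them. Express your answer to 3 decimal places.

27.458

A direction vector for l is C_2 − B_2 = (0, -6, 9).
Common perpendicular direction n = (0, -6, 9) × (2, -3, -3) = (45, 18, 12).
With w = (11, -2, 5) − (-12, -10, -11) = (23, 8, 16), w · n = 1371.
Distance = |w · n| / |n| = |1371| / √2493 ≈ 27.458.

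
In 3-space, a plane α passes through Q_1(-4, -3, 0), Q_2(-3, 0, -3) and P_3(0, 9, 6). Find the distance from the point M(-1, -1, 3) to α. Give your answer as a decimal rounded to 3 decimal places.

Q_1Q_2 = (1, 3, -3), Q_1P_3 = (4, 12, 6); a normal to α is Q_1Q_2 × Q_1P_3 = (54, -18, 0).
Using Q_1: α has equation 54x - 18y = -162.
n·M − d = (54)·(-1) + (-18)·(-1) + (0)·(3) − (-162) = 126; |n| = √3240.
Distance = |126| / √3240 = 126/√3240 ≈ 2.214.

2.214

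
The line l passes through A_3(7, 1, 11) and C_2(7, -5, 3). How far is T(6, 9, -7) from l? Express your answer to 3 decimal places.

17.229

A direction vector for l is C_2 − A_3 = (0, -6, -8).
Taking (7, 1, 11) on l with direction v = (0, -6, -8): w = T − (7, 1, 11) = (-1, 8, -18), and w × v = (-172, -8, 6).
Distance = |w × v| / |v| = √29684 / √100 ≈ 17.229.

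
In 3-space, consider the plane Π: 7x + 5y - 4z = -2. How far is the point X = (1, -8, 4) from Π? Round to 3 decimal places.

n·X − d = (7)·(1) + (5)·(-8) + (-4)·(4) − (-2) = -47; |n| = √90.
Distance = |-47| / √90 = 47/√90 ≈ 4.954.

4.954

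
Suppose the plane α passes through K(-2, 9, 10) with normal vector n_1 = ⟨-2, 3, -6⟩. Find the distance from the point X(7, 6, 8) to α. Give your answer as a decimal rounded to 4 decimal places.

2.1429

α: n_1·r = n_1·K gives -2x + 3y - 6z = -29.
n·X − d = (-2)·(7) + (3)·(6) + (-6)·(8) − (-29) = -15; |n| = √49.
Distance = |-15| / √49 = 15/√49 ≈ 2.1429.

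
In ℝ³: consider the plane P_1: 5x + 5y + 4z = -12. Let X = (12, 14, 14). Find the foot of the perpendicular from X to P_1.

Foot = X − λn with λ = (n·X − d)/|n|² = (186 − (-12))/66 = 3.
Foot = (12, 14, 14) − 3·(5, 5, 4) = (-3, -1, 2).

(-3, -1, 2)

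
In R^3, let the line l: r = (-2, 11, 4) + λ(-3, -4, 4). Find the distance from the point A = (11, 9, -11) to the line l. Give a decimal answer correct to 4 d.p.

Taking (-2, 11, 4) on l with direction v = (-3, -4, 4): w = A − (-2, 11, 4) = (13, -2, -15), and w × v = (-68, -7, -58).
Distance = |w × v| / |v| = √8037 / √41 ≈ 14.0009.

14.0009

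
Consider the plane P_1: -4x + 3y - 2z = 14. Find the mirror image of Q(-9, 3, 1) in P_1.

λ = (n·Q − d)/|n|² = (43 − 14)/29 = 1.
Reflection = Q − 2λn = (-9, 3, 1) − 2·(-4, 3, -2) = (-1, -3, 5).

(-1, -3, 5)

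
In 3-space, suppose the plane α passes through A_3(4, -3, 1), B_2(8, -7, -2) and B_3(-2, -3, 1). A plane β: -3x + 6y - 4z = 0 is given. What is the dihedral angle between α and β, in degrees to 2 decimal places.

A_3B_2 = (4, -4, -3), A_3B_3 = (-6, 0, 0); a normal to α is A_3B_2 × A_3B_3 = (0, 18, -24).
Using A_3: α has equation 18y - 24z = -78.
cos θ = |n₁·n₂| / (|n₁||n₂|) = |204| / (√900 · √61).
θ = arccos(0.87065) ≈ 29.47°.

29.47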